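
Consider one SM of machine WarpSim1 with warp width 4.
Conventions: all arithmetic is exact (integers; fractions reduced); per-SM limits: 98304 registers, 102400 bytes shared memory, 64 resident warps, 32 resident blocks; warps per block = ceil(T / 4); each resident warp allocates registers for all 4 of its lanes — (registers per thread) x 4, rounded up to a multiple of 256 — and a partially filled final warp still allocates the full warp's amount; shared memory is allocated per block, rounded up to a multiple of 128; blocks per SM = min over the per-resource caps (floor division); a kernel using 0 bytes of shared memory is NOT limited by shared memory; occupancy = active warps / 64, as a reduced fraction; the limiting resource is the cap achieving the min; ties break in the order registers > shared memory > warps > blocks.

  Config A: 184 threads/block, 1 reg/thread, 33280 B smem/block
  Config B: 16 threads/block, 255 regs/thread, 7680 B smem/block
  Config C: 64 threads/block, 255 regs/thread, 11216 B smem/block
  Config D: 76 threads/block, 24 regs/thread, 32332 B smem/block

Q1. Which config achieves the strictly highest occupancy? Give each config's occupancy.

occupancies: A 23/32, B 13/16, C 1, D 57/64

Answer: C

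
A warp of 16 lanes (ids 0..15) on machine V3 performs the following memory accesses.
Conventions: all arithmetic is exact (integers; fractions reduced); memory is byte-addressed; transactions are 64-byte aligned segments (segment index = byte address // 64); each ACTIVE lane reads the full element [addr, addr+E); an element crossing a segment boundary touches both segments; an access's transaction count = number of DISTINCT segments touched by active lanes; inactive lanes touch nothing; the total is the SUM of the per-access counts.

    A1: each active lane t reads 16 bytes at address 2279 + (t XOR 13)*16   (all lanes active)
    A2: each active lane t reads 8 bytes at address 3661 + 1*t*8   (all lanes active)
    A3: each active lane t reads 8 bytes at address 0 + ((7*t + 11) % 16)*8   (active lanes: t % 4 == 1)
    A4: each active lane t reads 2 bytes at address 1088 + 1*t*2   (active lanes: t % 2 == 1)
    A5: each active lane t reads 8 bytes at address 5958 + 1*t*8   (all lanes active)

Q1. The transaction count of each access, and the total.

A1: 5 transactions
A2: 3 transactions
A3: 2 transactions
A4: 1 transaction
A5: 3 transactions

Answer: 5,3,2,1,3; total 14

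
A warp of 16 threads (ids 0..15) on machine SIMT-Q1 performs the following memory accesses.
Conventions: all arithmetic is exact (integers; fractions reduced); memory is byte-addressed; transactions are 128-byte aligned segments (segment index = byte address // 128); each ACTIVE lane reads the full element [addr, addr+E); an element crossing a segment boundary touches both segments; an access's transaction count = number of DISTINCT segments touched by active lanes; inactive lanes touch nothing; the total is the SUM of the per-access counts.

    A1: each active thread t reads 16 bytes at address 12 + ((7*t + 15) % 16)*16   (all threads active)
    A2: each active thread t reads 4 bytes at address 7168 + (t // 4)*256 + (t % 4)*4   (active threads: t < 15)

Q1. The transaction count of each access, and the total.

A1: 3 transactions
A2: 4 transactions

Answer: 3,4; total 7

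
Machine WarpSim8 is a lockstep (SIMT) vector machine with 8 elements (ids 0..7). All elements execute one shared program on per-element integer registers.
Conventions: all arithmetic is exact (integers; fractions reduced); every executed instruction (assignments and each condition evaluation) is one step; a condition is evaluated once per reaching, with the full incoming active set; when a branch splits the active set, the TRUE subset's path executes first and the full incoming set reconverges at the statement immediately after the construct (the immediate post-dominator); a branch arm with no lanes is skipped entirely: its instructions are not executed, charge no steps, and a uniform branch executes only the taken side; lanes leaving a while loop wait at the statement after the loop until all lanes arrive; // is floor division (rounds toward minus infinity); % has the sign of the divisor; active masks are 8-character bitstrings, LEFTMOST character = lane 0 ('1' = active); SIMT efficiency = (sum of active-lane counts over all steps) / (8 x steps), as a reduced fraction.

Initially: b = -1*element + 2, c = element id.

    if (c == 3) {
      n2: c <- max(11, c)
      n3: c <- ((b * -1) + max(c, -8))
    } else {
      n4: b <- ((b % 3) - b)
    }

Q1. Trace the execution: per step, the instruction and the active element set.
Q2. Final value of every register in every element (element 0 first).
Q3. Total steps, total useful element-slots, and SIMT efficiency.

step 0: eval (c == 3)                11111111
step 1: c <- max(11, c)              00010000
step 2: c <- ((b * -1) + max(c, -8)) 00010000
step 3: b <- ((b % 3) - b)           11101111

Answer: 4 steps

b: 0,0,0,-1,3,3,6,6
c: 0,1,2,12,4,5,6,7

steps = 4; useful = 17; efficiency = 17/32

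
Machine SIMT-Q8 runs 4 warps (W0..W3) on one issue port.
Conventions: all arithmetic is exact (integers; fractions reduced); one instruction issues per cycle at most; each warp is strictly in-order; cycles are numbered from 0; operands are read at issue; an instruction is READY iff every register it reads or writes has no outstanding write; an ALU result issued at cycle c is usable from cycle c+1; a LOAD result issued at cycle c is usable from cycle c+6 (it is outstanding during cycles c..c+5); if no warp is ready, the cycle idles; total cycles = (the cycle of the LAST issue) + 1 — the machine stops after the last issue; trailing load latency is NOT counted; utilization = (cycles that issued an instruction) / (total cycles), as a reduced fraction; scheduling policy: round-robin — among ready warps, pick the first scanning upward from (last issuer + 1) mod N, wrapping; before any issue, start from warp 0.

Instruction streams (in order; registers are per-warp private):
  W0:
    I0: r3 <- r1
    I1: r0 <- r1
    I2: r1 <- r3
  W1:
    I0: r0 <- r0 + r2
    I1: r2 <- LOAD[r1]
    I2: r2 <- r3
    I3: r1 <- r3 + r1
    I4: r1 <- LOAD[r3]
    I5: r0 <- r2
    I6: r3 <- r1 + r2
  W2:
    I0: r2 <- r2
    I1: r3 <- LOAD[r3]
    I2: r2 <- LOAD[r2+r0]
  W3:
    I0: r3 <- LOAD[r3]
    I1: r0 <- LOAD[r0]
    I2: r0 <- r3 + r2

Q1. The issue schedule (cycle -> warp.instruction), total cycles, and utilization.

cycle 0: W0.I0
cycle 1: W1.I0
cycle 2: W2.I0
cycle 3: W3.I0
cycle 4: W0.I1
cycle 5: W1.I1
cycle 6: W2.I1
cycle 7: W3.I1
cycle 8: W0.I2
cycle 9: W2.I2
cycle 10: idle
cycle 11: W1.I2
cycle 12: W1.I3
cycle 13: W3.I2
cycle 14: W1.I4
cycle 15: W1.I5
cycle 16: idle
cycle 17: idle
cycle 18: idle
cycle 19: idle
cycle 20: W1.I6

Answer: 21 cycles, utilization 16/21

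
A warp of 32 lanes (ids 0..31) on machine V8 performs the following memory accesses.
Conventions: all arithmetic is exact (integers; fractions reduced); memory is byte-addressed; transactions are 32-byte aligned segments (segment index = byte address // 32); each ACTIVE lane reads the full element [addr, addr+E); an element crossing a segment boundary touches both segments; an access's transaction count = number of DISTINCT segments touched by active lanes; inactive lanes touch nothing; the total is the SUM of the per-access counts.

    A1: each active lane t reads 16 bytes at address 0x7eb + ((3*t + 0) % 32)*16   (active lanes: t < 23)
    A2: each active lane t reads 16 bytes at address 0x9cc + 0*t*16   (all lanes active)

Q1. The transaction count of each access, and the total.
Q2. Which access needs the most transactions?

A1: 17 transactions
A2: 1 transaction

Answer: 17,1; total 18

Answer: A1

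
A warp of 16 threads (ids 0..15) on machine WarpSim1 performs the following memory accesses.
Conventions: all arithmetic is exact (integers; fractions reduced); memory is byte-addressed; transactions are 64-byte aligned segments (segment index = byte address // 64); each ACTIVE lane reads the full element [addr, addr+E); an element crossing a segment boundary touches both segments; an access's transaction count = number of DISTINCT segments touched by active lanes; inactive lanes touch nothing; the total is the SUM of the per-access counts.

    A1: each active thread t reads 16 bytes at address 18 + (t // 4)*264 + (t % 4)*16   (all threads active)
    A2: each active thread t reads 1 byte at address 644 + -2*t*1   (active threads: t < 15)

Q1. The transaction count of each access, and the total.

A1: 8 transactions
A2: 2 transactions

Answer: 8,2; total 10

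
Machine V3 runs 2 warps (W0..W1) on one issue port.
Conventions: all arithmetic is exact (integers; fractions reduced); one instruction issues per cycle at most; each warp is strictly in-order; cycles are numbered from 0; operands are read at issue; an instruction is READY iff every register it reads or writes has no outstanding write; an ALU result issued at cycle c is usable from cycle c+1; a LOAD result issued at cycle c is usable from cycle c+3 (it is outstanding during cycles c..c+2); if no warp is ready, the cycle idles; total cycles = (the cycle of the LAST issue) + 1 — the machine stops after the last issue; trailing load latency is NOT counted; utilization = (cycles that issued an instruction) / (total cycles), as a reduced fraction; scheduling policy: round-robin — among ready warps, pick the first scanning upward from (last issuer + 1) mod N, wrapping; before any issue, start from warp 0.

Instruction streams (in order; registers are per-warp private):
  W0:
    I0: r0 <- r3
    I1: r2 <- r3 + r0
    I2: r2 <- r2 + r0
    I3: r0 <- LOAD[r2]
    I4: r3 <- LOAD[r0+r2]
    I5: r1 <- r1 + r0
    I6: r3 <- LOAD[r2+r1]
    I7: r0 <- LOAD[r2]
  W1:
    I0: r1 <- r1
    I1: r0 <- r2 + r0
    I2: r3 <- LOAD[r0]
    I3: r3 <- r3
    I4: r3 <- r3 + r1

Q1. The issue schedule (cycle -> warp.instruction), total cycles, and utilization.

cycle 0: W0.I0
cycle 1: W1.I0
cycle 2: W0.I1
cycle 3: W1.I1
cycle 4: W0.I2
cycle 5: W1.I2
cycle 6: W0.I3
cycle 7: idle
cycle 8: W1.I3
cycle 9: W0.I4
cycle 10: W1.I4
cycle 11: W0.I5
cycle 12: W0.I6
cycle 13: W0.I7

Answer: 14 cycles, utilization 13/14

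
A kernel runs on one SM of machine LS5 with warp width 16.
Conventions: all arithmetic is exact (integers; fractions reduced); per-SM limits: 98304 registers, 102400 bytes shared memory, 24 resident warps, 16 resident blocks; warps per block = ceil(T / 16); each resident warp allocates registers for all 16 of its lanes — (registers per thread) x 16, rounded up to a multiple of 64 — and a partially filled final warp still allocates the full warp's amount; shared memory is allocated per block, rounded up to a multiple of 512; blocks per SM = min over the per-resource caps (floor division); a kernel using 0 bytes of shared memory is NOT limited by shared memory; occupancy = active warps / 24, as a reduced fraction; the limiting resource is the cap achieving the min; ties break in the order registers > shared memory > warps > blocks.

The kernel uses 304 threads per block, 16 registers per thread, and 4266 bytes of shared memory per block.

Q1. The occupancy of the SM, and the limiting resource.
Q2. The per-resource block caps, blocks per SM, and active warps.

Answer: occupancy 19/24, limited by warps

registers: 20 blocks
shared memory: 22 blocks
warps: 1 block
blocks: 16 blocks

Answer: 1 block, 19 active warps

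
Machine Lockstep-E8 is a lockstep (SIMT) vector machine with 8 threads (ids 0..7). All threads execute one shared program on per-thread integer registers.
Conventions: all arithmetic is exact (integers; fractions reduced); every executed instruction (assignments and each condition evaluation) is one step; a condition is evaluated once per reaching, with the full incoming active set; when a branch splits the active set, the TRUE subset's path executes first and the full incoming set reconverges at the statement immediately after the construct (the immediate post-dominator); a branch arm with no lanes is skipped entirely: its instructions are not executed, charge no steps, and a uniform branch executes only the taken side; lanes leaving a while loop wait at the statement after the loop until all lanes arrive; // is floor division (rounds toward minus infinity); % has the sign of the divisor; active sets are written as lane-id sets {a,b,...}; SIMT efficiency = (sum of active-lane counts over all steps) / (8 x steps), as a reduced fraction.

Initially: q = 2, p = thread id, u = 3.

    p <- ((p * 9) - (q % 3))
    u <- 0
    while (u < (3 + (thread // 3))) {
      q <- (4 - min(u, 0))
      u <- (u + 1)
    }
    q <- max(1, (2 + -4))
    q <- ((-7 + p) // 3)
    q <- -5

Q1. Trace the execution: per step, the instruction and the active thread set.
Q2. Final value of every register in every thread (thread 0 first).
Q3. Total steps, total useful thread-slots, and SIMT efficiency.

step 0: p <- ((p * 9) - (q % 3))     {0,1,2,3,4,5,6,7}
step 1: u <- 0                       {0,1,2,3,4,5,6,7}
step 2: eval (u < (3 + (thread // 3))) {0,1,2,3,4,5,6,7}
step 3: q <- (4 - min(u, 0))         {0,1,2,3,4,5,6,7}
step 4: u <- (u + 1)                 {0,1,2,3,4,5,6,7}
step 5: eval (u < (3 + (thread // 3))) {0,1,2,3,4,5,6,7}
step 6: q <- (4 - min(u, 0))         {0,1,2,3,4,5,6,7}
step 7: u <- (u + 1)                 {0,1,2,3,4,5,6,7}
step 8: eval (u < (3 + (thread // 3))) {0,1,2,3,4,5,6,7}
step 9: q <- (4 - min(u, 0))         {0,1,2,3,4,5,6,7}
step 10: u <- (u + 1)                 {0,1,2,3,4,5,6,7}
step 11: eval (u < (3 + (thread // 3))) {0,1,2,3,4,5,6,7}
step 12: q <- (4 - min(u, 0))         {3,4,5,6,7}
step 13: u <- (u + 1)                 {3,4,5,6,7}
step 14: eval (u < (3 + (thread // 3))) {3,4,5,6,7}
step 15: q <- (4 - min(u, 0))         {6,7}
step 16: u <- (u + 1)                 {6,7}
step 17: eval (u < (3 + (thread // 3))) {6,7}
step 18: q <- max(1, (2 + -4))        {0,1,2,3,4,5,6,7}
step 19: q <- ((-7 + p) // 3)         {0,1,2,3,4,5,6,7}
step 20: q <- -5                      {0,1,2,3,4,5,6,7}

Answer: 21 steps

q: -5,-5,-5,-5,-5,-5,-5,-5
p: -2,7,16,25,34,43,52,61
u: 3,3,3,4,4,4,5,5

steps = 21; useful = 141; efficiency = 141/168 = 47/56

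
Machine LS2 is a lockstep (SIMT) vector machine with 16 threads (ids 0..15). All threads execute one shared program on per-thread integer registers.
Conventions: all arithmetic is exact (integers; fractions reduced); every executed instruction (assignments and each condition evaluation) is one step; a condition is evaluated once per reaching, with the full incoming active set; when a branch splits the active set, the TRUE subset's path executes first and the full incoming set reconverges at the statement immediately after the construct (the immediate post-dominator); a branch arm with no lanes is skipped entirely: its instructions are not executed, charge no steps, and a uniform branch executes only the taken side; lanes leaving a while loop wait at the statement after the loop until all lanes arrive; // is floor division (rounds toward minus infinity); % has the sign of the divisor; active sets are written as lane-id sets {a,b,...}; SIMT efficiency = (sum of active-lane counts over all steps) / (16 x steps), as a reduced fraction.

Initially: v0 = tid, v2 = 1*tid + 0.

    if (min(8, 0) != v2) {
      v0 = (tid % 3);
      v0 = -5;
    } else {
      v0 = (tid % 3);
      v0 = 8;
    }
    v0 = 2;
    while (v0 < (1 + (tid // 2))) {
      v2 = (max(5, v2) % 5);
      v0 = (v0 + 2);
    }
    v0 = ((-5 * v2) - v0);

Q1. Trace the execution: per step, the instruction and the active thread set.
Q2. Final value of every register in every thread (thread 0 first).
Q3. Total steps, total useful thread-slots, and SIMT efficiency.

step 0: eval (min(8, 0) != v2)       {0,1,2,3,4,5,6,7,8,9,10,11,12,13,14,15}
step 1: v0 <- (tid % 3)              {1,2,3,4,5,6,7,8,9,10,11,12,13,14,15}
step 2: v0 <- -5                     {1,2,3,4,5,6,7,8,9,10,11,12,13,14,15}
step 3: v0 <- (tid % 3)              {0}
step 4: v0 <- 8                      {0}
step 5: v0 <- 2                      {0,1,2,3,4,5,6,7,8,9,10,11,12,13,14,15}
step 6: eval (v0 < (1 + (tid // 2))) {0,1,2,3,4,5,6,7,8,9,10,11,12,13,14,15}
step 7: v2 <- (max(5, v2) % 5)       {4,5,6,7,8,9,10,11,12,13,14,15}
step 8: v0 <- (v0 + 2)               {4,5,6,7,8,9,10,11,12,13,14,15}
step 9: eval (v0 < (1 + (tid // 2))) {4,5,6,7,8,9,10,11,12,13,14,15}
step 10: v2 <- (max(5, v2) % 5)       {8,9,10,11,12,13,14,15}
step 11: v0 <- (v0 + 2)               {8,9,10,11,12,13,14,15}
step 12: eval (v0 < (1 + (tid // 2))) {8,9,10,11,12,13,14,15}
step 13: v2 <- (max(5, v2) % 5)       {12,13,14,15}
step 14: v0 <- (v0 + 2)               {12,13,14,15}
step 15: eval (v0 < (1 + (tid // 2))) {12,13,14,15}
step 16: v0 <- ((-5 * v2) - v0)       {0,1,2,3,4,5,6,7,8,9,10,11,12,13,14,15}

Answer: 17 steps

v0: -2,-7,-12,-17,-4,-4,-9,-14,-6,-6,-6,-6,-8,-8,-8,-8
v2: 0,1,2,3,0,0,1,2,0,0,0,0,0,0,0,0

steps = 17; useful = 168; efficiency = 168/272 = 21/34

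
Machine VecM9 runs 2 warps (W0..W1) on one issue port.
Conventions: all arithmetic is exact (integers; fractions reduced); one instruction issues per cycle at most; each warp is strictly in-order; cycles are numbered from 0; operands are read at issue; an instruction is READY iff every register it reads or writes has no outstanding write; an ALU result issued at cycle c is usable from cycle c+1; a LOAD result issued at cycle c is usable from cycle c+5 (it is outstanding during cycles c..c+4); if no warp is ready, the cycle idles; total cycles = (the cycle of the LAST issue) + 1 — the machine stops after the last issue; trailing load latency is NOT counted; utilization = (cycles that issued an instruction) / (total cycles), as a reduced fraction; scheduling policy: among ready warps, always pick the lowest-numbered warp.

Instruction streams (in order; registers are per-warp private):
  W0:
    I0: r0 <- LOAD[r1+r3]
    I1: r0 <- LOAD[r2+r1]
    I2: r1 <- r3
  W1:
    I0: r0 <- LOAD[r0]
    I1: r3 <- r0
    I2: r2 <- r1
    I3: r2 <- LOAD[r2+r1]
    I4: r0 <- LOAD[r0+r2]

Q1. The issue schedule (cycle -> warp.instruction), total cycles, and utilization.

cycle 0: W0.I0
cycle 1: W1.I0
cycle 2: idle
cycle 3: idle
cycle 4: idle
cycle 5: W0.I1
cycle 6: W0.I2
cycle 7: W1.I1
cycle 8: W1.I2
cycle 9: W1.I3
cycle 10: idle
cycle 11: idle
cycle 12: idle
cycle 13: idle
cycle 14: W1.I4

Answer: 15 cycles, utilization 8/15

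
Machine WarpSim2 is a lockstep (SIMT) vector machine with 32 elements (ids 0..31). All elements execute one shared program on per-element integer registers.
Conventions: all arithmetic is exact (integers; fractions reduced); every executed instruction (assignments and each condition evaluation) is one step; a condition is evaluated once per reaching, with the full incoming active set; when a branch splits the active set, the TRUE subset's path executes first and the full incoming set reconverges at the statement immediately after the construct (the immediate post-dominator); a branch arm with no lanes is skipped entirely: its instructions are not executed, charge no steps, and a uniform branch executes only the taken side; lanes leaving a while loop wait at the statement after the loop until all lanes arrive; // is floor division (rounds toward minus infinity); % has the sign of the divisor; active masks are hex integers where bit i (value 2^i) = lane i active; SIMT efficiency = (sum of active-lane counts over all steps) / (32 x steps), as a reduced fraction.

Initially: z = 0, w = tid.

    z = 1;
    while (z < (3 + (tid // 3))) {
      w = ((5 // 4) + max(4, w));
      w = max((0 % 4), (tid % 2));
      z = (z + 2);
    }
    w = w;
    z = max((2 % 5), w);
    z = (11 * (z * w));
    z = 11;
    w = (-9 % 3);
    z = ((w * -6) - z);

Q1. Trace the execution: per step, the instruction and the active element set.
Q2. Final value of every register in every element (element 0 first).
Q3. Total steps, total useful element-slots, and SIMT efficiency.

step 0: z <- 1                       0xffffffff
step 1: eval (z < (3 + (tid // 3)))  0xffffffff
step 2: w <- ((5 // 4) + max(4, w))  0xffffffff
step 3: w <- max((0 % 4), (tid % 2)) 0xffffffff
step 4: z <- (z + 2)                 0xffffffff
step 5: eval (z < (3 + (tid // 3)))  0xffffffff
step 6: w <- ((5 // 4) + max(4, w))  0xfffffff8
step 7: w <- max((0 % 4), (tid % 2)) 0xfffffff8
step 8: z <- (z + 2)                 0xfffffff8
step 9: eval (z < (3 + (tid // 3)))  0xfffffff8
step 10: w <- ((5 // 4) + max(4, w))  0xfffffe00
step 11: w <- max((0 % 4), (tid % 2)) 0xfffffe00
step 12: z <- (z + 2)                 0xfffffe00
step 13: eval (z < (3 + (tid // 3)))  0xfffffe00
step 14: w <- ((5 // 4) + max(4, w))  0xffff8000
step 15: w <- max((0 % 4), (tid % 2)) 0xffff8000
step 16: z <- (z + 2)                 0xffff8000
step 17: eval (z < (3 + (tid // 3)))  0xffff8000
step 18: w <- ((5 // 4) + max(4, w))  0xffe00000
step 19: w <- max((0 % 4), (tid % 2)) 0xffe00000
step 20: z <- (z + 2)                 0xffe00000
step 21: eval (z < (3 + (tid // 3)))  0xffe00000
step 22: w <- ((5 // 4) + max(4, w))  0xf8000000
step 23: w <- max((0 % 4), (tid % 2)) 0xf8000000
step 24: z <- (z + 2)                 0xf8000000
step 25: eval (z < (3 + (tid // 3)))  0xf8000000
step 26: w <- w                       0xffffffff
step 27: z <- max((2 % 5), w)         0xffffffff
step 28: z <- (11 * (z * w))          0xffffffff
step 29: z <- 11                      0xffffffff
step 30: w <- (-9 % 3)                0xffffffff
step 31: z <- ((w * -6) - z)          0xffffffff

Answer: 32 steps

z: -11,-11,-11,-11,-11,-11,-11,-11,-11,-11,-11,-11,-11,-11,-11,-11,-11,-11,-11,-11,-11,-11,-11,-11,-11,-11,-11,-11,-11,-11,-11,-11
w: 0,0,0,0,0,0,0,0,0,0,0,0,0,0,0,0,0,0,0,0,0,0,0,0,0,0,0,0,0,0,0,0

steps = 32; useful = 724; efficiency = 724/1024 = 181/256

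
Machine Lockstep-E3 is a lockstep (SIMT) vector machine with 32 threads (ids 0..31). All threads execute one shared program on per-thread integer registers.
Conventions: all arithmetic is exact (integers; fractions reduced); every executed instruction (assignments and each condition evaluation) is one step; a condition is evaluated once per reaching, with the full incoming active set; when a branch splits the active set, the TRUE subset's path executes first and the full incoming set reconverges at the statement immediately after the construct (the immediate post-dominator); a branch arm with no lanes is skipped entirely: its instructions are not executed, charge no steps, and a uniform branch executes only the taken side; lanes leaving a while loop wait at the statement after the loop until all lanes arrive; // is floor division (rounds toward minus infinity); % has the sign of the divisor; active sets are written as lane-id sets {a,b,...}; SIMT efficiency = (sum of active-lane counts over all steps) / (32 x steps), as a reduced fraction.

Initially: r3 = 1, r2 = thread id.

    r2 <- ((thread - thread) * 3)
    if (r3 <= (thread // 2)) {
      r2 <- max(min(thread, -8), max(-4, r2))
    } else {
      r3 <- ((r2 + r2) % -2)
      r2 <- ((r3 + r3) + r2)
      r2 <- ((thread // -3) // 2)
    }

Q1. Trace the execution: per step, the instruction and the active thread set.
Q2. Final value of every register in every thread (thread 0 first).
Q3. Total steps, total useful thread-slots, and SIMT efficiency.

step 0: r2 <- ((thread - thread) * 3) {0,1,2,3,4,5,6,7,8,9,10,11,12,13,14,15,16,17,18,19,20,21,22,23,24,25,26,27,28,29,30,31}
step 1: eval (r3 <= (thread // 2))   {0,1,2,3,4,5,6,7,8,9,10,11,12,13,14,15,16,17,18,19,20,21,22,23,24,25,26,27,28,29,30,31}
step 2: r2 <- max(min(thread, -8), max(-4, r2)) {2,3,4,5,6,7,8,9,10,11,12,13,14,15,16,17,18,19,20,21,22,23,24,25,26,27,28,29,30,31}
step 3: r3 <- ((r2 + r2) % -2)       {0,1}
step 4: r2 <- ((r3 + r3) + r2)       {0,1}
step 5: r2 <- ((thread // -3) // 2)  {0,1}

Answer: 6 steps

r3: 0,0,1,1,1,1,1,1,1,1,1,1,1,1,1,1,1,1,1,1,1,1,1,1,1,1,1,1,1,1,1,1
r2: 0,-1,0,0,0,0,0,0,0,0,0,0,0,0,0,0,0,0,0,0,0,0,0,0,0,0,0,0,0,0,0,0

steps = 6; useful = 100; efficiency = 100/192 = 25/48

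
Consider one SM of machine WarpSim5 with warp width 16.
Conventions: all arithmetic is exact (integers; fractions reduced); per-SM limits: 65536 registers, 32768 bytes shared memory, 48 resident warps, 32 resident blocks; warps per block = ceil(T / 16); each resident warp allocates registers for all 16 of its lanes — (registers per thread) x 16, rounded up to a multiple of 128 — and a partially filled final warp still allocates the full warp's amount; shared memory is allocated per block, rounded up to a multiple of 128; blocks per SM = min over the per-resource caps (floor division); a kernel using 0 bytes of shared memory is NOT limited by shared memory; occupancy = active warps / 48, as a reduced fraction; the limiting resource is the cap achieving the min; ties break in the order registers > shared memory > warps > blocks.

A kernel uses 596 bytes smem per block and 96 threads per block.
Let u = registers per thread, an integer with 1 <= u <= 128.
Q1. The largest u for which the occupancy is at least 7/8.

Answer: u = 96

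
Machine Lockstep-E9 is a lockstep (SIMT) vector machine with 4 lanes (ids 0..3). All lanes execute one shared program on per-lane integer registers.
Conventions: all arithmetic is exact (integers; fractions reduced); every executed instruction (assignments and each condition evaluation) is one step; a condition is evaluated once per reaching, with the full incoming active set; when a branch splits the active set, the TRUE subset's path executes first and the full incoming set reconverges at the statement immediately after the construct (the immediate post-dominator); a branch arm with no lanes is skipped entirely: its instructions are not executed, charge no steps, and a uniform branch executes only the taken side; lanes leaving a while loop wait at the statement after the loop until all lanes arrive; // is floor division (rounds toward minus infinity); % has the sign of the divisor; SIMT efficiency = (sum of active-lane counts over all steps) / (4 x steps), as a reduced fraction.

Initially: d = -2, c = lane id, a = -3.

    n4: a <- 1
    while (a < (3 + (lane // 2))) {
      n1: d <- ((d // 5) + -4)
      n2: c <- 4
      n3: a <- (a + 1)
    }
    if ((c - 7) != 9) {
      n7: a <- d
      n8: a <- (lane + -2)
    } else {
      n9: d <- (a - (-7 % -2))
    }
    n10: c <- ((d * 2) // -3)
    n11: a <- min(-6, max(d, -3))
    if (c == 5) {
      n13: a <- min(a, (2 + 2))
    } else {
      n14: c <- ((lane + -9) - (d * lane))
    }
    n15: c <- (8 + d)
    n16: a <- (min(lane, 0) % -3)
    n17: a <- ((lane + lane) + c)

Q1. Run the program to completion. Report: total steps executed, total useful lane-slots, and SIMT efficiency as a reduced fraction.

Answer: 24 steps, 88 useful, 11/12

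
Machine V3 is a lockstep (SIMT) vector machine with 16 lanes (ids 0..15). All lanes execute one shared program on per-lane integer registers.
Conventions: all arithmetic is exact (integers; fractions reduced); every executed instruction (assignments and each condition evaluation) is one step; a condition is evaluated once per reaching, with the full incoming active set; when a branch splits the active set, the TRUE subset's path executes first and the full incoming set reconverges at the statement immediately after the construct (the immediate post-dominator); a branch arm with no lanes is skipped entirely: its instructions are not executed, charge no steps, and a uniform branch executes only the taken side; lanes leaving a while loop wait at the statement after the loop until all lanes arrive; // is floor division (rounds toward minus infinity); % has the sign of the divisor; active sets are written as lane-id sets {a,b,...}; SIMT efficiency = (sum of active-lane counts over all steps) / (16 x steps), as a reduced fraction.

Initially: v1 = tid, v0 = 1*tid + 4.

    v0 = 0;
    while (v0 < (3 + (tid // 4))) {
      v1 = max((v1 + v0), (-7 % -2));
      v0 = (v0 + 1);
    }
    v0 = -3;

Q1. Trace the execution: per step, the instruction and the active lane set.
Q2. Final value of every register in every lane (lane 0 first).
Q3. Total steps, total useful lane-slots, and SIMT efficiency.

step 0: v0 <- 0                      {0,1,2,3,4,5,6,7,8,9,10,11,12,13,14,15}
step 1: eval (v0 < (3 + (tid // 4))) {0,1,2,3,4,5,6,7,8,9,10,11,12,13,14,15}
step 2: v1 <- max((v1 + v0), (-7 % -2)) {0,1,2,3,4,5,6,7,8,9,10,11,12,13,14,15}
step 3: v0 <- (v0 + 1)               {0,1,2,3,4,5,6,7,8,9,10,11,12,13,14,15}
step 4: eval (v0 < (3 + (tid // 4))) {0,1,2,3,4,5,6,7,8,9,10,11,12,13,14,15}
step 5: v1 <- max((v1 + v0), (-7 % -2)) {0,1,2,3,4,5,6,7,8,9,10,11,12,13,14,15}
step 6: v0 <- (v0 + 1)               {0,1,2,3,4,5,6,7,8,9,10,11,12,13,14,15}
step 7: eval (v0 < (3 + (tid // 4))) {0,1,2,3,4,5,6,7,8,9,10,11,12,13,14,15}
step 8: v1 <- max((v1 + v0), (-7 % -2)) {0,1,2,3,4,5,6,7,8,9,10,11,12,13,14,15}
step 9: v0 <- (v0 + 1)               {0,1,2,3,4,5,6,7,8,9,10,11,12,13,14,15}
step 10: eval (v0 < (3 + (tid // 4))) {0,1,2,3,4,5,6,7,8,9,10,11,12,13,14,15}
step 11: v1 <- max((v1 + v0), (-7 % -2)) {4,5,6,7,8,9,10,11,12,13,14,15}
step 12: v0 <- (v0 + 1)               {4,5,6,7,8,9,10,11,12,13,14,15}
step 13: eval (v0 < (3 + (tid // 4))) {4,5,6,7,8,9,10,11,12,13,14,15}
step 14: v1 <- max((v1 + v0), (-7 % -2)) {8,9,10,11,12,13,14,15}
step 15: v0 <- (v0 + 1)               {8,9,10,11,12,13,14,15}
step 16: eval (v0 < (3 + (tid // 4))) {8,9,10,11,12,13,14,15}
step 17: v1 <- max((v1 + v0), (-7 % -2)) {12,13,14,15}
step 18: v0 <- (v0 + 1)               {12,13,14,15}
step 19: eval (v0 < (3 + (tid // 4))) {12,13,14,15}
step 20: v0 <- -3                     {0,1,2,3,4,5,6,7,8,9,10,11,12,13,14,15}

Answer: 21 steps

v1: 3,4,5,6,10,11,12,13,18,19,20,21,27,28,29,30
v0: -3,-3,-3,-3,-3,-3,-3,-3,-3,-3,-3,-3,-3,-3,-3,-3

steps = 21; useful = 264; efficiency = 264/336 = 11/14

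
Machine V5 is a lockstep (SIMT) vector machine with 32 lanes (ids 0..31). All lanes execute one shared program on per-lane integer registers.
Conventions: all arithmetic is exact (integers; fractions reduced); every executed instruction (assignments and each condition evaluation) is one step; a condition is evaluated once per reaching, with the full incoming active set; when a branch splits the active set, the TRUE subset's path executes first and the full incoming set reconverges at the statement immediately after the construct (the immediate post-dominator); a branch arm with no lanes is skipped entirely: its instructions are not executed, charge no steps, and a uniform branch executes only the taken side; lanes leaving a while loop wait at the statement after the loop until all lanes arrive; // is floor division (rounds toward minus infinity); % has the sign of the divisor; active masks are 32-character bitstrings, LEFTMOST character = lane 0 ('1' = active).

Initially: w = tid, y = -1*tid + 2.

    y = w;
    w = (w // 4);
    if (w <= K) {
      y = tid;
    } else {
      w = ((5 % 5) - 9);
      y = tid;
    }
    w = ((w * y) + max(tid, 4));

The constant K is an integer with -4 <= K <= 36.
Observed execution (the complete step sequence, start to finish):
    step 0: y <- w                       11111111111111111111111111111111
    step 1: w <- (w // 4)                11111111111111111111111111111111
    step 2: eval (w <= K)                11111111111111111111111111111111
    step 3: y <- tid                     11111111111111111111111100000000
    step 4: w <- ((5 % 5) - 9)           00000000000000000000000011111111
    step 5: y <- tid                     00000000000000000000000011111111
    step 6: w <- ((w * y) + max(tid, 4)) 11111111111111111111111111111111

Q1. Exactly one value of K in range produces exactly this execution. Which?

Answer: K = 5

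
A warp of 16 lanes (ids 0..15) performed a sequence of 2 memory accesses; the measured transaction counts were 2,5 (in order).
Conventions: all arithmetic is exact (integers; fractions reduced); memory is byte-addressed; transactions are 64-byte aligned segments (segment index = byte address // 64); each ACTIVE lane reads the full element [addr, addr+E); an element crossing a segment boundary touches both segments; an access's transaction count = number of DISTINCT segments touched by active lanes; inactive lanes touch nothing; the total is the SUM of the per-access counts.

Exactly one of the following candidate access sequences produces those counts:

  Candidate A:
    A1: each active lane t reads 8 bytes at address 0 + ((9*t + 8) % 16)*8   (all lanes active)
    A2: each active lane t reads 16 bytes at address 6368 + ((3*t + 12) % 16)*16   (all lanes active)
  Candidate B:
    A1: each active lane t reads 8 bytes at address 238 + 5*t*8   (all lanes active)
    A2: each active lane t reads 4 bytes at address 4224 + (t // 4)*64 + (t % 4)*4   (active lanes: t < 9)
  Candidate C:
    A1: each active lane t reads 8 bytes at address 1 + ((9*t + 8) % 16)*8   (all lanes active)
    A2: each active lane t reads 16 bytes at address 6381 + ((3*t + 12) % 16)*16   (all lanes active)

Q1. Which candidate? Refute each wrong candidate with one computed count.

B: A1 gives 11 transactions, not 2
C: A1 gives 3 transactions, not 2
A: all counts match (2,5)

Answer: A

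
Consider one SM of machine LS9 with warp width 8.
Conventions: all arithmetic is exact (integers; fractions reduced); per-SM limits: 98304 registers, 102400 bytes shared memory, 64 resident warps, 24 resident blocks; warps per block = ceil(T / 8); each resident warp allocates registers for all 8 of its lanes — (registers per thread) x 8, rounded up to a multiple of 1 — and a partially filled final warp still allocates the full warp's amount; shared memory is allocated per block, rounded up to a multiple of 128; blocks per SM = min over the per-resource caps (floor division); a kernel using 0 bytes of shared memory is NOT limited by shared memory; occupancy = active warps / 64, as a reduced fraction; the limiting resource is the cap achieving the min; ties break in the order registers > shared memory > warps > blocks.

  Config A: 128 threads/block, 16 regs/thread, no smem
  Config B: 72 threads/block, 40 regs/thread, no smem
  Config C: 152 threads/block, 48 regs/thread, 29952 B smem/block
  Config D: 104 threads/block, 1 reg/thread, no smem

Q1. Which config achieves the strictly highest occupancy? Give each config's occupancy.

occupancies: A 1, B 63/64, C 57/64, D 13/16

Answer: A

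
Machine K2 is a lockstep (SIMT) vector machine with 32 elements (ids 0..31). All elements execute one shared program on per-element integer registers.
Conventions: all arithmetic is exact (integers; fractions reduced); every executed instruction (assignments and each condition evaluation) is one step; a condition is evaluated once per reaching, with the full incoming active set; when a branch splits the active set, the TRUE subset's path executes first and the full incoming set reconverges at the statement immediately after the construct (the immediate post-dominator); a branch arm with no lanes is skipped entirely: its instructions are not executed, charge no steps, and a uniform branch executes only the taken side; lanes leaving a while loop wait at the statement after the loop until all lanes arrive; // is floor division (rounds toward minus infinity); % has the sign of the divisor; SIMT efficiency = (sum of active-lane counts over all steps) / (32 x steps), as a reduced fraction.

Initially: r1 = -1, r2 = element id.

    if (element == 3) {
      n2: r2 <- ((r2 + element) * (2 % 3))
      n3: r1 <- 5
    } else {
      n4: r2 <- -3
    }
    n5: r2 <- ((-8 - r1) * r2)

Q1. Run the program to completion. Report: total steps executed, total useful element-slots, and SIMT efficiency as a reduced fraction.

Answer: 5 steps, 97 useful, 97/160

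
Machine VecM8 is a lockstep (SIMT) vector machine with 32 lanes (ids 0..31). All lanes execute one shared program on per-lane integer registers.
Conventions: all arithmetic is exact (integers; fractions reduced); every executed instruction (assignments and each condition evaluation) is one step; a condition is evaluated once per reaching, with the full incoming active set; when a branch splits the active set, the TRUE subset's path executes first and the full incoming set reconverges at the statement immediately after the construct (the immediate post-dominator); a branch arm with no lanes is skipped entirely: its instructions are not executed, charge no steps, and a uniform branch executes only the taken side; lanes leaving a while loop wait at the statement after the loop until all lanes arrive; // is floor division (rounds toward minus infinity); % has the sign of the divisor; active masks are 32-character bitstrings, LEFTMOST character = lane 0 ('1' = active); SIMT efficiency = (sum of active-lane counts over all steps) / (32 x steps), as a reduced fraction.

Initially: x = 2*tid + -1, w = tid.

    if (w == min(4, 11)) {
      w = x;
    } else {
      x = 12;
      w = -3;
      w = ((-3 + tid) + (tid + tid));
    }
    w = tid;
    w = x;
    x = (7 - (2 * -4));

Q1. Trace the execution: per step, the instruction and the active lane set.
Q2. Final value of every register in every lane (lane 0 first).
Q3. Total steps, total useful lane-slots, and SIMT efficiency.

step 0: eval (w == min(4, 11))       11111111111111111111111111111111
step 1: w <- x                       00001000000000000000000000000000
step 2: x <- 12                      11110111111111111111111111111111
step 3: w <- -3                      11110111111111111111111111111111
step 4: w <- ((-3 + tid) + (tid + tid)) 11110111111111111111111111111111
step 5: w <- tid                     11111111111111111111111111111111
step 6: w <- x                       11111111111111111111111111111111
step 7: x <- (7 - (2 * -4))          11111111111111111111111111111111

Answer: 8 steps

x: 15,15,15,15,15,15,15,15,15,15,15,15,15,15,15,15,15,15,15,15,15,15,15,15,15,15,15,15,15,15,15,15
w: 12,12,12,12,7,12,12,12,12,12,12,12,12,12,12,12,12,12,12,12,12,12,12,12,12,12,12,12,12,12,12,12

steps = 8; useful = 222; efficiency = 222/256 = 111/128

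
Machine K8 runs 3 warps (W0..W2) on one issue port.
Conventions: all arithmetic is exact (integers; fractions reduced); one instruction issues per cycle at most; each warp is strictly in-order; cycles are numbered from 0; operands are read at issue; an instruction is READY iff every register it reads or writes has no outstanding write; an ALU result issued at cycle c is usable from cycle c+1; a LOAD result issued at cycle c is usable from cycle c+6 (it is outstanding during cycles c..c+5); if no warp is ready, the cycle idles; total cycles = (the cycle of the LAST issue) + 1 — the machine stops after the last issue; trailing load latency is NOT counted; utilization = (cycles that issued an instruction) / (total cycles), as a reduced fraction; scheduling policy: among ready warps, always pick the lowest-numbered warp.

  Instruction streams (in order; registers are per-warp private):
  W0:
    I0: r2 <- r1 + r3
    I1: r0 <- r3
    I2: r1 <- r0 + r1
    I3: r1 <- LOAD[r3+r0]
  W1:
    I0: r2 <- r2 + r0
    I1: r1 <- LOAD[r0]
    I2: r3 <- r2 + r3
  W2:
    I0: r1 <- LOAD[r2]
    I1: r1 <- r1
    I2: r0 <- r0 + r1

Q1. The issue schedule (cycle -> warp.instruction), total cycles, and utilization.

cycle 0: W0.I0
cycle 1: W0.I1
cycle 2: W0.I2
cycle 3: W0.I3
cycle 4: W1.I0
cycle 5: W1.I1
cycle 6: W1.I2
cycle 7: W2.I0
cycle 8: idle
cycle 9: idle
cycle 10: idle
cycle 11: idle
cycle 12: idle
cycle 13: W2.I1
cycle 14: W2.I2

Answer: 15 cycles, utilization 2/3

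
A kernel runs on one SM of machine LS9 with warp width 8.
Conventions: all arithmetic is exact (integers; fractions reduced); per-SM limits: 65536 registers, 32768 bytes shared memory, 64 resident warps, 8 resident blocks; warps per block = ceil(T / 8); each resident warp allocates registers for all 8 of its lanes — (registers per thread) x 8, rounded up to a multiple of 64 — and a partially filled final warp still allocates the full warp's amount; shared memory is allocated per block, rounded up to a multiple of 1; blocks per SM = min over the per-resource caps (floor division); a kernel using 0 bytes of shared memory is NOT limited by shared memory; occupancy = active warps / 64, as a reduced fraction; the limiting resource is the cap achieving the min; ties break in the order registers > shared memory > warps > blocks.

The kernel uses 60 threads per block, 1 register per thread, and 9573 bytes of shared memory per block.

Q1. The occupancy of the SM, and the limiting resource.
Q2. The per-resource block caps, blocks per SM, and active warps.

Answer: occupancy 3/8, limited by shared memory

registers: 128 blocks
shared memory: 3 blocks
warps: 8 blocks
blocks: 8 blocks

Answer: 3 blocks, 24 active warps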